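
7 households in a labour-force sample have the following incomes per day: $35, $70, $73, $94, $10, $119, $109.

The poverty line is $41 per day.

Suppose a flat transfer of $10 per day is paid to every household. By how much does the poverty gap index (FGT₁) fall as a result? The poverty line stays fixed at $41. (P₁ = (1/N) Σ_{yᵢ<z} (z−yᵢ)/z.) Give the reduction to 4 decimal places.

Before: below the line — $10, $35; poverty gap index (FGT₁) = 0.128920.
After the $10 transfer: below the line — $20; poverty gap index (FGT₁) = 0.073171.
Reduction = 0.128920 − 0.073171 = 0.0557.

0.0557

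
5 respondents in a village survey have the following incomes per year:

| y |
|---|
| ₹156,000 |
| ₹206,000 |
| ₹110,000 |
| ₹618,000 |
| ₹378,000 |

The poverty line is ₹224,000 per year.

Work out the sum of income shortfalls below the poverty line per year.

₹200,000

Below the line: ₹110,000, ₹156,000, ₹206,000 (q = 3 of N = 5).
Individual gaps: 224000−110000 = 114000; 224000−156000 = 68000; 224000−206000 = 18000.
Aggregate gap = ₹200,000.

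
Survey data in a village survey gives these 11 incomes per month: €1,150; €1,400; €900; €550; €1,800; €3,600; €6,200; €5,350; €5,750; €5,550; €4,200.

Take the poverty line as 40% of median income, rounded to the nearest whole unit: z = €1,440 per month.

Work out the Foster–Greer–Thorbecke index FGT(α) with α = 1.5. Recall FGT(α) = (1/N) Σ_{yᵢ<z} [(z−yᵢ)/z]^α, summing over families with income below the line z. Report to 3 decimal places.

0.074

Incomes under z: €550, €900, €1,150, €1,400 (q = 4 of N = 11).
Gap ratios (z−y)/z: (1440−550)/1440 = 0.6181; (1440−900)/1440 = 0.3750; (1440−1150)/1440 = 0.2014; (1440−1400)/1440 = 0.0278.
Raised to α = 1.5: 0.48589; 0.22964; 0.09038; 0.00463.
Sum = 0.810539; FGT(1.5) = 0.810539 / 11 = 0.074.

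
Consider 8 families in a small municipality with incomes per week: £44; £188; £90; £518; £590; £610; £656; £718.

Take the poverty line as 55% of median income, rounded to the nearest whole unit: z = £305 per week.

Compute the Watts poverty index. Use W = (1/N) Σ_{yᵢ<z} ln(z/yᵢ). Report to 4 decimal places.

Poor units: £44, £90, £188 (q = 3 of N = 8).
ln(z/y) terms: ln(305/44) = 1.9361; ln(305/90) = 1.2205; ln(305/188) = 0.4839.
W = 3.640494 / 8 = 0.4551.

0.4551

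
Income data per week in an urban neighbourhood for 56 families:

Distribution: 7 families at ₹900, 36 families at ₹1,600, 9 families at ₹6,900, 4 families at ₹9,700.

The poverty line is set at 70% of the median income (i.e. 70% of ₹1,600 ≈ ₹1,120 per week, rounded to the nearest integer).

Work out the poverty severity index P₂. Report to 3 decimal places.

Below z: 7×₹900 (q = 7 of N = 56).
Gap ratios (z−y)/z: (1120−900)/1120 = 0.1964 (×7).
Squared: 0.0386 (×7).
Sum = 0.270089; P₂ = 0.270089 / 56 = 0.005.

0.005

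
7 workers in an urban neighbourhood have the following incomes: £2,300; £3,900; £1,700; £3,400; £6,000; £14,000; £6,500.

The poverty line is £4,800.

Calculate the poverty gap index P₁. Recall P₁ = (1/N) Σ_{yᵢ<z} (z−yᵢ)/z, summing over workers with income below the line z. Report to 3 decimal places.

0.235

Poor units: £1,700, £2,300, £3,400, £3,900 (q = 4 of N = 7).
Relative gaps: (4800−1700)/4800 = 0.6458; (4800−2300)/4800 = 0.5208; (4800−3400)/4800 = 0.2917; (4800−3900)/4800 = 0.1875.
Σ = 1.645833. Dividing by the full population N = 7 gives P₁ = 0.235.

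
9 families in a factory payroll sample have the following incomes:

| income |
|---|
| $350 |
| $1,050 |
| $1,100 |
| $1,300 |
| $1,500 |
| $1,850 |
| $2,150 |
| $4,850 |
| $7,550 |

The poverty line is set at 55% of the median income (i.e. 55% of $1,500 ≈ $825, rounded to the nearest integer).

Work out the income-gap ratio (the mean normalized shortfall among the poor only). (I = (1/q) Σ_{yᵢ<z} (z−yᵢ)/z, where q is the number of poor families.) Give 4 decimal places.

Incomes under z: $350 (q = 1 of N = 9).
Shortfall ratios (z−y)/z: 0.5758; sum = 0.575758.
I averages over the q = 1 poor units only: 0.575758 / 1 = 0.5758.

0.5758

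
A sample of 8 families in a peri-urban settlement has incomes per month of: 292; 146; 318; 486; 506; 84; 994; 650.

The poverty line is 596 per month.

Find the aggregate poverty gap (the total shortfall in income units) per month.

1744

Below the line: 84, 146, 292, 318, 486, 506 (q = 6 of N = 8).
Individual gaps: 596−84 = 512; 596−146 = 450; 596−292 = 304; 596−318 = 278; 596−486 = 110; 596−506 = 90.
Aggregate gap = 1744.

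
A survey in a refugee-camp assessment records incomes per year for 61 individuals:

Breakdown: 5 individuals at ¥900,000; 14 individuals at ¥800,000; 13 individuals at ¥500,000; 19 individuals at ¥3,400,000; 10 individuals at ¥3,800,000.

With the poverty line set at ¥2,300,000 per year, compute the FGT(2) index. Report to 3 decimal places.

0.259

Poor units: 13×¥500,000, 14×¥800,000, 5×¥900,000 (q = 32 of N = 61).
Gap ratios (z−y)/z: (2300000−500000)/2300000 = 0.7826 (×13); (2300000−800000)/2300000 = 0.6522 (×14); (2300000−900000)/2300000 = 0.6087 (×5).
Squared: 0.6125 (×13); 0.4253 (×14); 0.3705 (×5).
Sum = 15.769376; P₂ = 15.769376 / 61 = 0.259.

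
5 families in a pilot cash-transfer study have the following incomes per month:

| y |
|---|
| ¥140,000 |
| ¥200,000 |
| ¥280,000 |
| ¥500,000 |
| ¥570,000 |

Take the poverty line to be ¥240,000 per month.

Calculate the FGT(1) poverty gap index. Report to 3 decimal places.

Below z: ¥140,000, ¥200,000 (q = 2 of N = 5).
Shortfall ratios: (240000−140000)/240000 = 0.4167; (240000−200000)/240000 = 0.1667.
Sum of shortfalls = 0.583333; P₁ averages over all N: 0.583333 / 5 = 0.117.

0.117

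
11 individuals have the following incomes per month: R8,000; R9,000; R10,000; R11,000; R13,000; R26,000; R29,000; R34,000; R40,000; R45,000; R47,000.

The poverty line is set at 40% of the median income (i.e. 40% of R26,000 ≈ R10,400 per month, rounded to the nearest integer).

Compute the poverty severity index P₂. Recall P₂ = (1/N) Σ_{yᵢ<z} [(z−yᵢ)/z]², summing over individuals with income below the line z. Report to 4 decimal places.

0.0066

Below the line: R8,000, R9,000, R10,000 (q = 3 of N = 11).
Gap ratios (z−y)/z: (10400−8000)/10400 = 0.2308; (10400−9000)/10400 = 0.1346; (10400−10000)/10400 = 0.0385.
Squared: 0.0533; 0.0181; 0.0015.
Sum = 0.072855; P₂ = 0.072855 / 11 = 0.0066.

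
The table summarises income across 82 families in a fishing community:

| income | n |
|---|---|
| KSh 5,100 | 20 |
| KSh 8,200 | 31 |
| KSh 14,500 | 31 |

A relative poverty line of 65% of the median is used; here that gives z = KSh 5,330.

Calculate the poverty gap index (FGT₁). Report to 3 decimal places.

Below the line: 20×KSh 5,100 (q = 20 of N = 82).
Relative gaps: (5330−5100)/5330 = 0.0432 (×20).
Sum of shortfalls = 0.863039; P₁ averages over all N: 0.863039 / 82 = 0.011.

0.011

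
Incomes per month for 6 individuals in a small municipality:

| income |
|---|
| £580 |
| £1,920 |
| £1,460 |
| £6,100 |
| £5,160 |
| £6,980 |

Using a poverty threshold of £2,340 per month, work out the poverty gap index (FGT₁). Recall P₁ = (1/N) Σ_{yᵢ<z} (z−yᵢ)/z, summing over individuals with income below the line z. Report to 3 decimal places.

0.218

Below z: £580, £1,460, £1,920 (q = 3 of N = 6).
Relative gaps: (2340−580)/2340 = 0.7521; (2340−1460)/2340 = 0.3761; (2340−1920)/2340 = 0.1795.
Σ = 1.307692. Dividing by the full population N = 6 gives P₁ = 0.218.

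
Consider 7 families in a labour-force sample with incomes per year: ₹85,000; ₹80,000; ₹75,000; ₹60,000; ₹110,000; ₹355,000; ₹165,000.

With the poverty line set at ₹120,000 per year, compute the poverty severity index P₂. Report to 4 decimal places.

0.0848

Incomes under z: ₹60,000, ₹75,000, ₹80,000, ₹85,000, ₹110,000 (q = 5 of N = 7).
Relative gaps: (120000−60000)/120000 = 0.5000; (120000−75000)/120000 = 0.3750; (120000−80000)/120000 = 0.3333; (120000−85000)/120000 = 0.2917; (120000−110000)/120000 = 0.0833.
Squared: 0.2500; 0.1406; 0.1111; 0.0851; 0.0069.
Sum = 0.593750; P₂ = 0.593750 / 7 = 0.0848.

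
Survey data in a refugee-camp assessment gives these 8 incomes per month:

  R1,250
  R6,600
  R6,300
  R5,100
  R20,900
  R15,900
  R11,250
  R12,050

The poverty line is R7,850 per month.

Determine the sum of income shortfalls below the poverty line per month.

R12,150

Below the line: R1,250, R5,100, R6,300, R6,600 (q = 4 of N = 8).
Individual gaps: 7850−1250 = 6600; 7850−5100 = 2750; 7850−6300 = 1550; 7850−6600 = 1250.
Aggregate gap = R12,150.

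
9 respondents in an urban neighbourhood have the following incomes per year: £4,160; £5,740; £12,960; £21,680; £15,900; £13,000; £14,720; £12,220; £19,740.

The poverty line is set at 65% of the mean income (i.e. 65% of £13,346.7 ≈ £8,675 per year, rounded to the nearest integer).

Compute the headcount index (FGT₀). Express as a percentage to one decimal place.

2 of the 9 respondents have income below £8,675.
H = 2/9 = 22.2%.

22.2%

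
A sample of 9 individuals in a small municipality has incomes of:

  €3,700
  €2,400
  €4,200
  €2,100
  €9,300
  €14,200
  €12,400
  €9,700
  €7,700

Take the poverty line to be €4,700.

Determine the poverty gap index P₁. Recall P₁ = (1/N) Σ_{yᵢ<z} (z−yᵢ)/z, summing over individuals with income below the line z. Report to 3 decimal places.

0.151

Below z: €2,100, €2,400, €3,700, €4,200 (q = 4 of N = 9).
Gap ratios (z−y)/z: (4700−2100)/4700 = 0.5532; (4700−2400)/4700 = 0.4894; (4700−3700)/4700 = 0.2128; (4700−4200)/4700 = 0.1064.
Σ = 1.361702. Dividing by the full population N = 9 gives P₁ = 0.151.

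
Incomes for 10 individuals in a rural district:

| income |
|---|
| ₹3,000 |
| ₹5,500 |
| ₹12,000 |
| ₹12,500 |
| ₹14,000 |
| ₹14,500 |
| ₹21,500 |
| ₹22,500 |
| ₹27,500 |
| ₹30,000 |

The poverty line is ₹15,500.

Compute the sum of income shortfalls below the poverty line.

Below the line: ₹3,000, ₹5,500, ₹12,000, ₹12,500, ₹14,000, ₹14,500 (q = 6 of N = 10).
Individual gaps: 15500−3000 = 12500; 15500−5500 = 10000; 15500−12000 = 3500; 15500−12500 = 3000; 15500−14000 = 1500; 15500−14500 = 1000.
Aggregate gap = ₹31,500.

₹31,500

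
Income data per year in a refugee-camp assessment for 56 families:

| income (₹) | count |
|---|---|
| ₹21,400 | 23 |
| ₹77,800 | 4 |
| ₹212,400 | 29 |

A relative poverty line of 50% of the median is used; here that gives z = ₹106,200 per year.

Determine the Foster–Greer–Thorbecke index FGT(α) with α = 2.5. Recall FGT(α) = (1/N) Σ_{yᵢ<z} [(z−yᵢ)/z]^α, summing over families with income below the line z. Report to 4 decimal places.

0.2366

Poor units: 23×₹21,400, 4×₹77,800 (q = 27 of N = 56).
Normalized shortfalls: (106200−21400)/106200 = 0.7985 (×23); (106200−77800)/106200 = 0.2674 (×4).
Raised to α = 2.5: 0.56974 (×23); 0.03698 (×4).
Sum = 13.251995; FGT(2.5) = 13.251995 / 56 = 0.2366.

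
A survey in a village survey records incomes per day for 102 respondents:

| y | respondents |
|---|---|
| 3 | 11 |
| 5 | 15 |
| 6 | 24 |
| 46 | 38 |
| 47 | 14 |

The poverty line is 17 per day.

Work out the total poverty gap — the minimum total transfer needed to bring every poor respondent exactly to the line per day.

598

Incomes under z: 11×3, 15×5, 24×6 (q = 50 of N = 102).
Individual gaps: 11×(17−3) = 154; 15×(17−5) = 180; 24×(17−6) = 264.
Aggregate gap = 598.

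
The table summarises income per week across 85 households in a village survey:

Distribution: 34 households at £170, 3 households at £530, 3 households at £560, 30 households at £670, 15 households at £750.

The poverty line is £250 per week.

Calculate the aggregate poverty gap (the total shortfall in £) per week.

Incomes under z: 34×£170 (q = 34 of N = 85).
Individual gaps: 34×(250−170) = 2720.
Aggregate gap = £2,720.

£2,720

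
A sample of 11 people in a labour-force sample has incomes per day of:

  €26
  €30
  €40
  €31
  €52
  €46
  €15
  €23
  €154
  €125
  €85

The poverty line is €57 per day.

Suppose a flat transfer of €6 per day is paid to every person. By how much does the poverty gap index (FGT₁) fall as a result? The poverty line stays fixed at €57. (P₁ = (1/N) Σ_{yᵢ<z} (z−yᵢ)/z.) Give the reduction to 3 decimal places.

0.075

Before: below the line — €15, €23, €26, €30, €31, €40, €46, €52; poverty gap index (FGT₁) = 0.30781.
After the €6 transfer: below the line — €21, €29, €32, €36, €37, €46, €52; poverty gap index (FGT₁) = 0.23285.
Reduction = 0.30781 − 0.23285 = 0.075.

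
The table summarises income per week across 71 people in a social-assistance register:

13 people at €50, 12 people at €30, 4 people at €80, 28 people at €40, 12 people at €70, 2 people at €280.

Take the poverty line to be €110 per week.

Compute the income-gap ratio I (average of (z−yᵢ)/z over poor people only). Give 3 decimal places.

0.567

Below the line: 12×€30, 28×€40, 13×€50, 12×€70, 4×€80 (q = 69 of N = 71).
Relative gaps: 0.7273 (×12), 0.6364 (×28), 0.5455 (×13), 0.3636 (×12), 0.2727 (×4); sum = 39.090909.
I averages over the q = 69 poor units only: 39.090909 / 69 = 0.567.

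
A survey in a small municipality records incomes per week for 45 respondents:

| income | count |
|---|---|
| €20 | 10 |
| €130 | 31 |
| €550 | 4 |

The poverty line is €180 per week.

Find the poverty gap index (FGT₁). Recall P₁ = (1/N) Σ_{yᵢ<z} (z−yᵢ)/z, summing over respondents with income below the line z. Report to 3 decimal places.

Poor units: 10×€20, 31×€130 (q = 41 of N = 45).
Normalized shortfalls: (180−20)/180 = 0.8889 (×10); (180−130)/180 = 0.2778 (×31).
Σ = 17.500000. Dividing by the full population N = 45 gives P₁ = 0.389.

0.389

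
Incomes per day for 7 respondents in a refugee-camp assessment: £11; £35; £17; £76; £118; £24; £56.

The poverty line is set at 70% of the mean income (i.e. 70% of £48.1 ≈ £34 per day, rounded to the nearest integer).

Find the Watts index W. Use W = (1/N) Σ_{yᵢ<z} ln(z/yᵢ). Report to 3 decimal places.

0.310

Poor units: £11, £17, £24 (q = 3 of N = 7).
Log shortfalls: ln(34/11) = 1.1285; ln(34/17) = 0.6931; ln(34/24) = 0.3483.
W = 2.169919 / 7 = 0.310.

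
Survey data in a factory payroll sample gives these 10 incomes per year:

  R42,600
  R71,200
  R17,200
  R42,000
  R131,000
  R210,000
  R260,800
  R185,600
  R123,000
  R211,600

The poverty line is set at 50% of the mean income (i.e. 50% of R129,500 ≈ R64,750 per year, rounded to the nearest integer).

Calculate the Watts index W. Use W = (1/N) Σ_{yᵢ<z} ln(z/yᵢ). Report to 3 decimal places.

Poor units: R17,200, R42,000, R42,600 (q = 3 of N = 10).
Log shortfalls: ln(64750/17200) = 1.3256; ln(64750/42000) = 0.4329; ln(64750/42600) = 0.4187.
W = 2.177168 / 10 = 0.218.

0.218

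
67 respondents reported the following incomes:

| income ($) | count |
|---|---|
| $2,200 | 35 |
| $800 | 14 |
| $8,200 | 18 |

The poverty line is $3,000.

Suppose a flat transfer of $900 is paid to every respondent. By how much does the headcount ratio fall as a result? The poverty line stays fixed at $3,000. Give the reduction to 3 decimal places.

Before: below the line — 14×$800, 35×$2,200; headcount ratio = 0.73134.
After the $900 transfer: below the line — 14×$1,700; headcount ratio = 0.20896.
Reduction = 0.73134 − 0.20896 = 0.522.

0.522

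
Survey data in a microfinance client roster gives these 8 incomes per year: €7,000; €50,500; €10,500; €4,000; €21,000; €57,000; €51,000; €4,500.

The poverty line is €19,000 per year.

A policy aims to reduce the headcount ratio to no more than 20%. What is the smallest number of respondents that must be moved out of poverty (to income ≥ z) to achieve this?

4 of the 8 respondents are poor, so H = 4/8 = 0.500.
A headcount ratio of at most 20% allows at most ⌊0.20 × 8⌋ = 1 poor respondents.
So at least 4 − 1 = 3 must be lifted.

3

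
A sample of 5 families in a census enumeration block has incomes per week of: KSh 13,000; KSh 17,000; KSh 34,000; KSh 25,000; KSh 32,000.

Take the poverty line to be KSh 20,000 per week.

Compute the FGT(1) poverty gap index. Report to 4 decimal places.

0.1000

Below the line: KSh 13,000, KSh 17,000 (q = 2 of N = 5).
Normalized shortfalls: (20000−13000)/20000 = 0.3500; (20000−17000)/20000 = 0.1500.
Σ = 0.500000. Dividing by the full population N = 5 gives P₁ = 0.1000.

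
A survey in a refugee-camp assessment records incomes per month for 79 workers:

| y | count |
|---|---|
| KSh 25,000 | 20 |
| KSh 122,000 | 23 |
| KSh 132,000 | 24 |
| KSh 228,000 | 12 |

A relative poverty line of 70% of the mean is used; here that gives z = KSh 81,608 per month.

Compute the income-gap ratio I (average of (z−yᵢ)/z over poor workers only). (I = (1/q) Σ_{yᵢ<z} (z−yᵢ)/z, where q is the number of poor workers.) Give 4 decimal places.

0.6937

Below z: 20×KSh 25,000 (q = 20 of N = 79).
Shortfall ratios (z−y)/z: 0.6937 (×20); sum = 13.873150.
I averages over the q = 20 poor units only: 13.873150 / 20 = 0.6937.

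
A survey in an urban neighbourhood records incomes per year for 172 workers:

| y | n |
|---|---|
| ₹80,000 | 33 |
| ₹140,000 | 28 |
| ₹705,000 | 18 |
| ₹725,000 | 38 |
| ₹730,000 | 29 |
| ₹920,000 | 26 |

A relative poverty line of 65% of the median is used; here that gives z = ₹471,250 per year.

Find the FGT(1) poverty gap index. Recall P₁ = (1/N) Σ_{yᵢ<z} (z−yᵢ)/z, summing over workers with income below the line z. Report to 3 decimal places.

Below z: 33×₹80,000, 28×₹140,000 (q = 61 of N = 172).
Relative gaps: (471250−80000)/471250 = 0.8302 (×33); (471250−140000)/471250 = 0.7029 (×28).
Σ = 47.079576. Dividing by the full population N = 172 gives P₁ = 0.274.

0.274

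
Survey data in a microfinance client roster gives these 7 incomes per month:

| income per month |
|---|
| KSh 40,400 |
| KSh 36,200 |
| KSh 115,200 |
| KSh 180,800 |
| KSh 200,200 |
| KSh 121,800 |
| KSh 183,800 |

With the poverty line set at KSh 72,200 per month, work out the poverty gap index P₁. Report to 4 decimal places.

Poor units: KSh 36,200, KSh 40,400 (q = 2 of N = 7).
Normalized shortfalls: (72200−36200)/72200 = 0.4986; (72200−40400)/72200 = 0.4404.
Sum of shortfalls = 0.939058; P₁ averages over all N: 0.939058 / 7 = 0.1342.

0.1342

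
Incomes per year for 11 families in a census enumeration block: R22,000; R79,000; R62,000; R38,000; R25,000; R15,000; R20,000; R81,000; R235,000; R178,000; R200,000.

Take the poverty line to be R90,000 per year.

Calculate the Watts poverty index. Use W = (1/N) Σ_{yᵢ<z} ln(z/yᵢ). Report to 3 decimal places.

Poor units: R15,000, R20,000, R22,000, R25,000, R38,000, R62,000, R79,000, R81,000 (q = 8 of N = 11).
ln(z/y) terms: ln(90000/15000) = 1.7918; ln(90000/20000) = 1.5041; ln(90000/22000) = 1.4088; ln(90000/25000) = 1.2809; ln(90000/38000) = 0.8622; ln(90000/62000) = 0.3727; ln(90000/79000) = 0.1304; ln(90000/81000) = 0.1054.
W = 7.456159 / 11 = 0.678.

0.678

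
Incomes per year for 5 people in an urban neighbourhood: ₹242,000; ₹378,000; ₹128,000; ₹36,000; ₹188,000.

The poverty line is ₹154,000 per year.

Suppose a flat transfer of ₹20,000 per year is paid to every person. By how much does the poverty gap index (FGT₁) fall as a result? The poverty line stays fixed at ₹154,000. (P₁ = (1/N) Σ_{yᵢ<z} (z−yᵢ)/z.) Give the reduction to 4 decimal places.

Before: below the line — ₹36,000, ₹128,000; poverty gap index (FGT₁) = 0.187013.
After the ₹20,000 transfer: below the line — ₹56,000, ₹148,000; poverty gap index (FGT₁) = 0.135065.
Reduction = 0.187013 − 0.135065 = 0.0519.

0.0519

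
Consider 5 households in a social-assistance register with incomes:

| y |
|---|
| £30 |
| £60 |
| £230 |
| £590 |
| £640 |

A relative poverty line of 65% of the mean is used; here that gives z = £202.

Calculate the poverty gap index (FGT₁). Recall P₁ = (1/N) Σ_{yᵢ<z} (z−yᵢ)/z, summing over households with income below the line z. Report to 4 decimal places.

0.3109

Below the line: £30, £60 (q = 2 of N = 5).
Normalized shortfalls: (202−30)/202 = 0.8515; (202−60)/202 = 0.7030.
Σ = 1.554455. Dividing by the full population N = 5 gives P₁ = 0.3109.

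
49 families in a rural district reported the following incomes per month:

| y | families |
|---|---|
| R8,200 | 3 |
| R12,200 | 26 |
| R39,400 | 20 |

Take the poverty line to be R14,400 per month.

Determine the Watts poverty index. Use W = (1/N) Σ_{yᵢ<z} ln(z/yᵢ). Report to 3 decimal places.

Below the line: 3×R8,200, 26×R12,200 (q = 29 of N = 49).
ln(z/y) terms: ln(14400/8200) = 0.5631 (×3); ln(14400/12200) = 0.1658 (×26).
W = 5.999881 / 49 = 0.122.

0.122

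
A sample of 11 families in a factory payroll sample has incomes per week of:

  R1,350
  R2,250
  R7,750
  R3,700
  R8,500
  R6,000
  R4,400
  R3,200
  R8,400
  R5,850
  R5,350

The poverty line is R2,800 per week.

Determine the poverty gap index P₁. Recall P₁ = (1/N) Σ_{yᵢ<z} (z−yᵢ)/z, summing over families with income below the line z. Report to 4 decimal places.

0.0649

Below z: R1,350, R2,250 (q = 2 of N = 11).
Gap ratios (z−y)/z: (2800−1350)/2800 = 0.5179; (2800−2250)/2800 = 0.1964.
Σ = 0.714286. Dividing by the full population N = 11 gives P₁ = 0.0649.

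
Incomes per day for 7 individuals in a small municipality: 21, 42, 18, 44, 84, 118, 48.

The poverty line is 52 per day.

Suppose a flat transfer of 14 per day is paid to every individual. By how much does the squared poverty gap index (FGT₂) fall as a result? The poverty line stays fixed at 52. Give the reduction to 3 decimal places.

0.085

Before: below the line — 18, 21, 42, 44, 48; squared poverty gap index (FGT₂) = 0.12135.
After the 14 transfer: below the line — 32, 35; squared poverty gap index (FGT₂) = 0.03640.
Reduction = 0.12135 − 0.03640 = 0.085.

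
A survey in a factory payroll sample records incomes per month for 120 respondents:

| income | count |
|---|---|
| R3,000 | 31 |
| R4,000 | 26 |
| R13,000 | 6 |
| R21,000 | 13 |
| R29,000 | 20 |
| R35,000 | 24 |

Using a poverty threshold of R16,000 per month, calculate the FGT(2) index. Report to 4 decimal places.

Below the line: 31×R3,000, 26×R4,000, 6×R13,000 (q = 63 of N = 120).
Relative gaps: (16000−3000)/16000 = 0.8125 (×31); (16000−4000)/16000 = 0.7500 (×26); (16000−13000)/16000 = 0.1875 (×6).
Squared: 0.6602 (×31); 0.5625 (×26); 0.0352 (×6).
Sum = 35.300781; P₂ = 35.300781 / 120 = 0.2942.

0.2942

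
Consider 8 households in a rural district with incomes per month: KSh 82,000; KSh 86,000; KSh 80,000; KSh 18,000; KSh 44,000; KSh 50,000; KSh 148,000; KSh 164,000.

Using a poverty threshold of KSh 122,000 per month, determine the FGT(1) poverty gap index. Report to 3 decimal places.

Poor units: KSh 18,000, KSh 44,000, KSh 50,000, KSh 80,000, KSh 82,000, KSh 86,000 (q = 6 of N = 8).
Gap ratios (z−y)/z: (122000−18000)/122000 = 0.8525; (122000−44000)/122000 = 0.6393; (122000−50000)/122000 = 0.5902; (122000−80000)/122000 = 0.3443; (122000−82000)/122000 = 0.3279; (122000−86000)/122000 = 0.2951.
Σ = 3.049180. Dividing by the full population N = 8 gives P₁ = 0.381.

0.381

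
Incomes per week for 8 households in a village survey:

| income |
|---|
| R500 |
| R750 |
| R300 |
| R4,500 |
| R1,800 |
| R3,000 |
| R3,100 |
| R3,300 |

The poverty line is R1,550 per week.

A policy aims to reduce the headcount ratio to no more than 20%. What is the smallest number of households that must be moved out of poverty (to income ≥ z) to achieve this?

2

Currently q = 3 of N = 8 are below the line (H = 0.375).
A headcount ratio of at most 20% allows at most ⌊0.20 × 8⌋ = 1 poor households.
So at least 3 − 1 = 2 must be lifted.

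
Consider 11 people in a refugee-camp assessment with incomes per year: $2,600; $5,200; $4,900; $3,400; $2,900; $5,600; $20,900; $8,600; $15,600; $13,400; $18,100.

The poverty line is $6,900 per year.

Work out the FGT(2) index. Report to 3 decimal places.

0.106

Poor units: $2,600, $2,900, $3,400, $4,900, $5,200, $5,600 (q = 6 of N = 11).
Shortfall ratios: (6900−2600)/6900 = 0.6232; (6900−2900)/6900 = 0.5797; (6900−3400)/6900 = 0.5072; (6900−4900)/6900 = 0.2899; (6900−5200)/6900 = 0.2464; (6900−5600)/6900 = 0.1884.
Squared: 0.3884; 0.3361; 0.2573; 0.0840; 0.0607; 0.0355.
Sum = 1.161941; P₂ = 1.161941 / 11 = 0.106.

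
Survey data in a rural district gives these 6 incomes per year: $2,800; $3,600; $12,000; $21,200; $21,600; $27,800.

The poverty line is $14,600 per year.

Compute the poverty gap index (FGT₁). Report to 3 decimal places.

Below the line: $2,800, $3,600, $12,000 (q = 3 of N = 6).
Gap ratios (z−y)/z: (14600−2800)/14600 = 0.8082; (14600−3600)/14600 = 0.7534; (14600−12000)/14600 = 0.1781.
Σ = 1.739726. Dividing by the full population N = 6 gives P₁ = 0.290.

0.290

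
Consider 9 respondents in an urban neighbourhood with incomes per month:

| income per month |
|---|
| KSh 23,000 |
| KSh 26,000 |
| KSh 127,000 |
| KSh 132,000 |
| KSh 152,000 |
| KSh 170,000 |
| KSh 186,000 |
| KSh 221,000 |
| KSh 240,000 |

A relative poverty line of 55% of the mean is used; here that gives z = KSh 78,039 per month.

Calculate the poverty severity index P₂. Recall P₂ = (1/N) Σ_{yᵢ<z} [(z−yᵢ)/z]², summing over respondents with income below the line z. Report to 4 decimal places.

Incomes under z: KSh 23,000, KSh 26,000 (q = 2 of N = 9).
Normalized shortfalls: (78039−23000)/78039 = 0.7053; (78039−26000)/78039 = 0.6668.
Squared: 0.4974; 0.4447.
Sum = 0.942080; P₂ = 0.942080 / 9 = 0.1047.

0.1047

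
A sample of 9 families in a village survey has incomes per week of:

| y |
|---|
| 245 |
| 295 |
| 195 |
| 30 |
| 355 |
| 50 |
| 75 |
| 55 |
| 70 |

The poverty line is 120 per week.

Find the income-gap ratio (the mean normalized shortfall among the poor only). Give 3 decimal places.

0.533

Below the line: 30, 50, 55, 70, 75 (q = 5 of N = 9).
Shortfall ratios (z−y)/z: 0.7500, 0.5833, 0.5417, 0.4167, 0.3750; sum = 2.666667.
The income-gap ratio divides by q (the poor only): 2.666667 / 5 = 0.533.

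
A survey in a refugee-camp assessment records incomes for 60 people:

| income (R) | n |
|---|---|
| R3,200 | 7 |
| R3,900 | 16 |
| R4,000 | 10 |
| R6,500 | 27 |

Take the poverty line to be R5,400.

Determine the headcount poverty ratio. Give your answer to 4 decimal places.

33 of the 60 people have income below R5,400.
H = 33/60 = 0.5500.

0.5500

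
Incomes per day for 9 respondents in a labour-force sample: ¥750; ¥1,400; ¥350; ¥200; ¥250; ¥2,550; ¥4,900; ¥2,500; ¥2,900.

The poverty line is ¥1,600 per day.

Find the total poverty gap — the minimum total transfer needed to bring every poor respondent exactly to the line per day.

¥5,050

Below z: ¥200, ¥250, ¥350, ¥750, ¥1,400 (q = 5 of N = 9).
Individual gaps: 1600−200 = 1400; 1600−250 = 1350; 1600−350 = 1250; 1600−750 = 850; 1600−1400 = 200.
Aggregate gap = ¥5,050.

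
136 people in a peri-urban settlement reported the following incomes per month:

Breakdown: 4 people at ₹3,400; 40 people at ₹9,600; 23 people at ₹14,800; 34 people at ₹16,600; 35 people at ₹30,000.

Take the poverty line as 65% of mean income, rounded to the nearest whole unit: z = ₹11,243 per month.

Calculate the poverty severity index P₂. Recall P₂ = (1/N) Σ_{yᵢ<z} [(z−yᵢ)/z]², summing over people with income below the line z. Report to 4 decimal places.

0.0206

Below z: 4×₹3,400, 40×₹9,600 (q = 44 of N = 136).
Shortfall ratios: (11243−3400)/11243 = 0.6976 (×4); (11243−9600)/11243 = 0.1461 (×40).
Squared: 0.4866 (×4); 0.0214 (×40).
Sum = 2.800747; P₂ = 2.800747 / 136 = 0.0206.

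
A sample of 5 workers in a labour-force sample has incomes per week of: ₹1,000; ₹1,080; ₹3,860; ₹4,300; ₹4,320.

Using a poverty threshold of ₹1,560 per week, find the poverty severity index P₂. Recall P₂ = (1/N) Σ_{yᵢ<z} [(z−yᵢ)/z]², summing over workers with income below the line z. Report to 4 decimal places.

Incomes under z: ₹1,000, ₹1,080 (q = 2 of N = 5).
Normalized shortfalls: (1560−1000)/1560 = 0.3590; (1560−1080)/1560 = 0.3077.
Squared: 0.1289; 0.0947.
Sum = 0.223537; P₂ = 0.223537 / 5 = 0.0447.

0.0447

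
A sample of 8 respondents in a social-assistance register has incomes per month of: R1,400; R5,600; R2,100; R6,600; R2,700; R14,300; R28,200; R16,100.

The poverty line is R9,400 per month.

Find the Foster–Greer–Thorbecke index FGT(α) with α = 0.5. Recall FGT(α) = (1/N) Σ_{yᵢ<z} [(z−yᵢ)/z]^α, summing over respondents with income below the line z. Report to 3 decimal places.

Incomes under z: R1,400, R2,100, R2,700, R5,600, R6,600 (q = 5 of N = 8).
Normalized shortfalls: (9400−1400)/9400 = 0.8511; (9400−2100)/9400 = 0.7766; (9400−2700)/9400 = 0.7128; (9400−5600)/9400 = 0.4043; (9400−6600)/9400 = 0.2979.
Raised to α = 0.5: 0.92253; 0.88125; 0.84425; 0.63581; 0.54578.
Sum = 3.829620; FGT(0.5) = 3.829620 / 8 = 0.479.

0.479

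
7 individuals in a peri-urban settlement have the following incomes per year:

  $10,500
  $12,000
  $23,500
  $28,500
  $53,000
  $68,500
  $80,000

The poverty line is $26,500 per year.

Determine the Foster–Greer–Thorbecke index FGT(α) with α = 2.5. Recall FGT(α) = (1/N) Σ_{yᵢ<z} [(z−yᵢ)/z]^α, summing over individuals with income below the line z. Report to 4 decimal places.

0.0727

Below z: $10,500, $12,000, $23,500 (q = 3 of N = 7).
Normalized shortfalls: (26500−10500)/26500 = 0.6038; (26500−12000)/26500 = 0.5472; (26500−23500)/26500 = 0.1132.
Raised to α = 2.5: 0.28326; 0.22147; 0.00431.
Sum = 0.509037; FGT(2.5) = 0.509037 / 7 = 0.0727.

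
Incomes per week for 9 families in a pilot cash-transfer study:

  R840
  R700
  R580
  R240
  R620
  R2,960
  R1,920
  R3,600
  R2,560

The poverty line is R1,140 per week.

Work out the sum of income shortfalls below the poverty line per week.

R2,720

Below the line: R240, R580, R620, R700, R840 (q = 5 of N = 9).
Individual gaps: 1140−240 = 900; 1140−580 = 560; 1140−620 = 520; 1140−700 = 440; 1140−840 = 300.
Aggregate gap = R2,720.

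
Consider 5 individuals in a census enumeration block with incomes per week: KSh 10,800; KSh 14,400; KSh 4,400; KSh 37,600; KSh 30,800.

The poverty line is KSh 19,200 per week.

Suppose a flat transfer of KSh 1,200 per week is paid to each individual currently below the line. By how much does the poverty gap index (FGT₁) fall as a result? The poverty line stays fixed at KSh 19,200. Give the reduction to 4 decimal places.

0.0375

Before: below the line — KSh 4,400, KSh 10,800, KSh 14,400; poverty gap index (FGT₁) = 0.291667.
After the KSh 1,200 transfer: below the line — KSh 5,600, KSh 12,000, KSh 15,600; poverty gap index (FGT₁) = 0.254167.
Reduction = 0.291667 − 0.254167 = 0.0375.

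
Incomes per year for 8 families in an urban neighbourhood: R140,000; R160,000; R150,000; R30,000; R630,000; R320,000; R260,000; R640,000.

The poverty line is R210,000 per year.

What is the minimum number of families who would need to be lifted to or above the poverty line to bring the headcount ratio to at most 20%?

Currently q = 4 of N = 8 are below the line (H = 0.500).
A headcount ratio of at most 20% allows at most ⌊0.20 × 8⌋ = 1 poor families.
So at least 4 − 1 = 3 must be lifted.

3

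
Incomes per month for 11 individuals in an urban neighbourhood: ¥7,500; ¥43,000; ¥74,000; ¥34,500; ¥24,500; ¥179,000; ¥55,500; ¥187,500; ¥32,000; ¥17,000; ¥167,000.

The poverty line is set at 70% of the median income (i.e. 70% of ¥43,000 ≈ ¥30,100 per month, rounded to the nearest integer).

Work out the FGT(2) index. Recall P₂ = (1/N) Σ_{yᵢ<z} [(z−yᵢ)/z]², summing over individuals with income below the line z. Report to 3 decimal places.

0.072

Below z: ¥7,500, ¥17,000, ¥24,500 (q = 3 of N = 11).
Shortfall ratios: (30100−7500)/30100 = 0.7508; (30100−17000)/30100 = 0.4352; (30100−24500)/30100 = 0.1860.
Squared: 0.5637; 0.1894; 0.0346.
Sum = 0.787773; P₂ = 0.787773 / 11 = 0.072.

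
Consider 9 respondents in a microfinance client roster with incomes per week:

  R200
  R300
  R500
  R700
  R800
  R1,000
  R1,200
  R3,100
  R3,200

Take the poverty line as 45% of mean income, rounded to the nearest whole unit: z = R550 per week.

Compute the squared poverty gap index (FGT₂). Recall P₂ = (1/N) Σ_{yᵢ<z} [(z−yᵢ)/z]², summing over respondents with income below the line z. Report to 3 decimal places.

Below the line: R200, R300, R500 (q = 3 of N = 9).
Shortfall ratios: (550−200)/550 = 0.6364; (550−300)/550 = 0.4545; (550−500)/550 = 0.0909.
Squared: 0.4050; 0.2066; 0.0083.
Sum = 0.619835; P₂ = 0.619835 / 9 = 0.069.

0.069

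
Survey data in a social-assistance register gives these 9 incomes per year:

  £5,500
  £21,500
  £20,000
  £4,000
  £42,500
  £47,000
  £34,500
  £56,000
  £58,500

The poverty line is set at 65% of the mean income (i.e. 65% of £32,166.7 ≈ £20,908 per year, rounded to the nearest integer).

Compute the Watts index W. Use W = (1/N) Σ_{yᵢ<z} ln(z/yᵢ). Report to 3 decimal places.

0.337

Poor units: £4,000, £5,500, £20,000 (q = 3 of N = 9).
Log gaps: ln(20908/4000) = 1.6538; ln(20908/5500) = 1.3354; ln(20908/20000) = 0.0444.
W = 3.033621 / 9 = 0.337.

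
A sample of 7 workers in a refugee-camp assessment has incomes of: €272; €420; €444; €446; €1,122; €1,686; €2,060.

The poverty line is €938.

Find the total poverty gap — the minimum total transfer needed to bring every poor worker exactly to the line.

Below z: €272, €420, €444, €446 (q = 4 of N = 7).
Individual gaps: 938−272 = 666; 938−420 = 518; 938−444 = 494; 938−446 = 492.
Aggregate gap = €2,170.

€2,170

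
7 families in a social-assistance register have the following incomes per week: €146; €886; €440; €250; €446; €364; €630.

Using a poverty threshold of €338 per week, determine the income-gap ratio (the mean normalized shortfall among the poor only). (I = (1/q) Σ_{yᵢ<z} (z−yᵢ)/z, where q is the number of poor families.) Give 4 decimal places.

0.4142

Incomes under z: €146, €250 (q = 2 of N = 7).
Relative gaps: 0.5680, 0.2604; sum = 0.828402.
I averages over the q = 2 poor units only: 0.828402 / 2 = 0.4142.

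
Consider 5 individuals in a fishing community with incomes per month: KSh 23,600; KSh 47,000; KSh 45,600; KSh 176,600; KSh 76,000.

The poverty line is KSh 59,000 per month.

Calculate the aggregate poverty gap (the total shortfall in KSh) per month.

KSh 60,800

Below z: KSh 23,600, KSh 45,600, KSh 47,000 (q = 3 of N = 5).
Individual gaps: 59000−23600 = 35400; 59000−45600 = 13400; 59000−47000 = 12000.
Aggregate gap = KSh 60,800.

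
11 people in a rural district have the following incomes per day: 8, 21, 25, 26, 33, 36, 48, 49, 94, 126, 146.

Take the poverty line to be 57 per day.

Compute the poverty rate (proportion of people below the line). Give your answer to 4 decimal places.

8 of the 11 people have income below 57.
H = 8/11 = 0.7273.

0.7273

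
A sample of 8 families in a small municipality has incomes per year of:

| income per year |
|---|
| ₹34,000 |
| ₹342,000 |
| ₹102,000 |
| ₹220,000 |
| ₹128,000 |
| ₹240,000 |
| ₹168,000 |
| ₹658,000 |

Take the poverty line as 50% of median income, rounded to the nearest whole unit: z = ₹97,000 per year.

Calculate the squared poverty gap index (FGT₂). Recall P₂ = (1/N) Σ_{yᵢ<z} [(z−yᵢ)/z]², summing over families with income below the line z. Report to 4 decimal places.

Below z: ₹34,000 (q = 1 of N = 8).
Shortfall ratios: (97000−34000)/97000 = 0.6495.
Squared: 0.4218.
Sum = 0.421830; P₂ = 0.421830 / 8 = 0.0527.

0.0527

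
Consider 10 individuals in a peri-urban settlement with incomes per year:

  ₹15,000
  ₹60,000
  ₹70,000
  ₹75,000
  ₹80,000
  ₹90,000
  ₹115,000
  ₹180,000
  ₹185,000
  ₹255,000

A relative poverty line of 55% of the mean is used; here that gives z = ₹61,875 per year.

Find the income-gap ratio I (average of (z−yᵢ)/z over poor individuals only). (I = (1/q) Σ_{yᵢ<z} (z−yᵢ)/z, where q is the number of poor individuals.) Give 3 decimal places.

Below the line: ₹15,000, ₹60,000 (q = 2 of N = 10).
Shortfall ratios (z−y)/z: 0.7576, 0.0303; sum = 0.787879.
I averages over the q = 2 poor units only: 0.787879 / 2 = 0.394.

0.394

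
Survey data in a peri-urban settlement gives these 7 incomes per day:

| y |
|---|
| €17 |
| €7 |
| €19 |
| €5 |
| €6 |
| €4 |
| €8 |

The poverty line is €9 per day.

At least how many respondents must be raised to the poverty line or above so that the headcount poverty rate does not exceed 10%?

5 of the 7 respondents are poor, so H = 5/7 = 0.714.
A headcount ratio of at most 10% allows at most ⌊0.10 × 7⌋ = 0 poor respondents.
So at least 5 − 0 = 5 must be lifted.

5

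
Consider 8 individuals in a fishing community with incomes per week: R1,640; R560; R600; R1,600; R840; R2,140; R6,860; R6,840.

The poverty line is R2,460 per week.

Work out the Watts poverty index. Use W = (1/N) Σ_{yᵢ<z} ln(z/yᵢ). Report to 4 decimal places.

Poor units: R560, R600, R840, R1,600, R1,640, R2,140 (q = 6 of N = 8).
ln(z/y) terms: ln(2460/560) = 1.4800; ln(2460/600) = 1.4110; ln(2460/840) = 1.0745; ln(2460/1600) = 0.4302; ln(2460/1640) = 0.4055; ln(2460/2140) = 0.1394.
W = 4.940460 / 8 = 0.6176.

0.6176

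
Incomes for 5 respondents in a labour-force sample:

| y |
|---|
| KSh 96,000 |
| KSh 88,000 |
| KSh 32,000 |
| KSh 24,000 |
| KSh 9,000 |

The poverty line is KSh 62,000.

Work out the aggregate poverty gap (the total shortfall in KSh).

KSh 121,000

Below the line: KSh 9,000, KSh 24,000, KSh 32,000 (q = 3 of N = 5).
Individual gaps: 62000−9000 = 53000; 62000−24000 = 38000; 62000−32000 = 30000.
Aggregate gap = KSh 121,000.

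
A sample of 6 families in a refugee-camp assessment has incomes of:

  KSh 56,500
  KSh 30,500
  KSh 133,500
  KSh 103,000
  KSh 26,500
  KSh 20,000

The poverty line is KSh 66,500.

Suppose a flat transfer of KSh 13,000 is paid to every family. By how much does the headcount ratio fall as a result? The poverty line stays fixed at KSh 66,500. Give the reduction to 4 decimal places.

0.1667

Before: below the line — KSh 20,000, KSh 26,500, KSh 30,500, KSh 56,500; headcount ratio = 0.666667.
After the KSh 13,000 transfer: below the line — KSh 33,000, KSh 39,500, KSh 43,500; headcount ratio = 0.500000.
Reduction = 0.666667 − 0.500000 = 0.1667.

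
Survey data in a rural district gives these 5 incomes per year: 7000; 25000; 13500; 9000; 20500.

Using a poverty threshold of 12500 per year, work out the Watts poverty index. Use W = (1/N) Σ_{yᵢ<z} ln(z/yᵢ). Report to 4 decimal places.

Below z: 7000, 9000 (q = 2 of N = 5).
Log gaps: ln(12500/7000) = 0.5798; ln(12500/9000) = 0.3285.
W = 0.908323 / 5 = 0.1817.

0.1817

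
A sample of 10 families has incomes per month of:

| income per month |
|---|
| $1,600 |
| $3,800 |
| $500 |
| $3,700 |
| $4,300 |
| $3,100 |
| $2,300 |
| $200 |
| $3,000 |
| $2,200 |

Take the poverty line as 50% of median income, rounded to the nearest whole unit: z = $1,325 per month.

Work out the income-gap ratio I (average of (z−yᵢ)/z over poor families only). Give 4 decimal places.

0.7358

Poor units: $200, $500 (q = 2 of N = 10).
Shortfall ratios (z−y)/z: 0.8491, 0.6226; sum = 1.471698.
I averages over the q = 2 poor units only: 1.471698 / 2 = 0.7358.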